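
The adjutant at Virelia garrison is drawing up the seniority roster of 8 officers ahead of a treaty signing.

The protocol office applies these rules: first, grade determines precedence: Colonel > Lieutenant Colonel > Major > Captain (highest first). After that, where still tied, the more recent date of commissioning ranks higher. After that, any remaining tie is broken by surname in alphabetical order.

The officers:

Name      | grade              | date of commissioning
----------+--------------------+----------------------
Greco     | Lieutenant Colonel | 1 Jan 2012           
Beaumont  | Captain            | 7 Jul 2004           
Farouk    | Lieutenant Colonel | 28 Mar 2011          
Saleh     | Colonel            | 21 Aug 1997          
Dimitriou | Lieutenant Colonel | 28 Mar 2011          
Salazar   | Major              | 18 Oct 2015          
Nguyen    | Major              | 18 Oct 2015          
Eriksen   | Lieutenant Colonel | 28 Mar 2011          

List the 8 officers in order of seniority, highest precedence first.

Saleh, Greco, Dimitriou, Eriksen, Farouk, Nguyen, Salazar, Beaumont

By grade: Saleh (Colonel); then Greco, Dimitriou, Eriksen and Farouk (Lieutenant Colonel); then Nguyen and Salazar (Major); then Beaumont (Captain).
Among Greco, Dimitriou, Eriksen and Farouk, by date of commissioning (later first): Greco (1 Jan 2012) before Dimitriou, Eriksen and Farouk (28 Mar 2011).
Among Dimitriou, Eriksen and Farouk, alphabetically by surname: Dimitriou before Eriksen before Farouk.
Nguyen and Salazar both have date of commissioning 18 Oct 2015, so the next rule applies.
Among Nguyen and Salazar, alphabetically by surname: Nguyen before Salazar.
Full order: Saleh, Greco, Dimitriou, Eriksen, Farouk, Nguyen, Salazar, Beaumont.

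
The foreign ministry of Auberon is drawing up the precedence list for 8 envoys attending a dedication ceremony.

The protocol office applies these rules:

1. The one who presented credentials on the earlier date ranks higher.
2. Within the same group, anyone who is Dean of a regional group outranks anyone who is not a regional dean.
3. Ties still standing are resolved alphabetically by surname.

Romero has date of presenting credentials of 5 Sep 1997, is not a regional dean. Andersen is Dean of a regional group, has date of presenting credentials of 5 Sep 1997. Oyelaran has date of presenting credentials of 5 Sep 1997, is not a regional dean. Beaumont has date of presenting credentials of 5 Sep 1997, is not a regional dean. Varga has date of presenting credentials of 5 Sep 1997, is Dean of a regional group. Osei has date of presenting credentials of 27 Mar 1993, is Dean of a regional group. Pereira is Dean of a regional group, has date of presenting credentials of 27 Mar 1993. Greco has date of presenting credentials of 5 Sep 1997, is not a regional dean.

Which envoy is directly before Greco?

Beaumont

By date of presenting credentials (earlier first): Osei and Pereira (both 27 Mar 1993); then Andersen, Varga, Beaumont, Greco, Oyelaran and Romero (each 5 Sep 1997).
Osei and Pereira are each Dean of a regional group, so the next rule applies.
Among Osei and Pereira, alphabetically by surname: Osei before Pereira.
Among Andersen, Varga, Beaumont, Greco, Oyelaran and Romero, Dean of a regional group before not a regional dean: Andersen and Varga (Dean of a regional group) before Beaumont, Greco, Oyelaran and Romero (not a regional dean).
Among Andersen and Varga, alphabetically by surname: Andersen before Varga.
Among Beaumont, Greco, Oyelaran and Romero, alphabetically by surname: Beaumont before Greco before Oyelaran before Romero.
Order: Osei, Pereira, Andersen, Varga, Beaumont, Greco, Oyelaran, Romero.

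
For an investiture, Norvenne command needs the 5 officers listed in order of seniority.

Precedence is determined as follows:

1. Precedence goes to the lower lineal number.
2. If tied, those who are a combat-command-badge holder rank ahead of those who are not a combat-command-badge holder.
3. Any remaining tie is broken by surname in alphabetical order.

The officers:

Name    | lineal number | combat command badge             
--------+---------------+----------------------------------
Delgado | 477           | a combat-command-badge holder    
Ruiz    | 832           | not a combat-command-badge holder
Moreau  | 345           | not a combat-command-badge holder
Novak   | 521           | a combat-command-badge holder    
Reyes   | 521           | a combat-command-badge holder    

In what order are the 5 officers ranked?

By lineal number (lower first): Moreau (345); then Delgado (477); then Novak and Reyes (both 521); then Ruiz (832).
Novak and Reyes are each a combat-command-badge holder, so the next rule applies.
Among Novak and Reyes, alphabetically by surname: Novak before Reyes.
Full order: Moreau, Delgado, Novak, Reyes, Ruiz.

Moreau, Delgado, Novak, Reyes, Ruiz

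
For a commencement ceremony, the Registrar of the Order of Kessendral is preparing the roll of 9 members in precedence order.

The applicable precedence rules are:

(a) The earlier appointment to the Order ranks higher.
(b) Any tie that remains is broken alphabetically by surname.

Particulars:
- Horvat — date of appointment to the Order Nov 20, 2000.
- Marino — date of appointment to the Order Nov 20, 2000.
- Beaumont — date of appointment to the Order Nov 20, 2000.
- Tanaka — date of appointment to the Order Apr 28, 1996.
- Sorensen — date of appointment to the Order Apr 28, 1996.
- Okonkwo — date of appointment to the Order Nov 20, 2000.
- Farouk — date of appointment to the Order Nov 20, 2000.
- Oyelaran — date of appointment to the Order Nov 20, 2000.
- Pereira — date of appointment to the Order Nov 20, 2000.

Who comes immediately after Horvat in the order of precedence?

Marino

By date of appointment to the Order (earlier first): Sorensen and Tanaka (both Apr 28, 1996); then Beaumont, Farouk, Horvat, Marino, Okonkwo, Oyelaran and Pereira (each Nov 20, 2000).
Among Sorensen and Tanaka, alphabetically by surname: Sorensen before Tanaka.
Among Beaumont, Farouk, Horvat, Marino, Okonkwo, Oyelaran and Pereira, alphabetically by surname: Beaumont before Farouk before Horvat before Marino before Okonkwo before Oyelaran before Pereira.
Order: Sorensen, Tanaka, Beaumont, Farouk, Horvat, Marino, Okonkwo, Oyelaran, Pereira.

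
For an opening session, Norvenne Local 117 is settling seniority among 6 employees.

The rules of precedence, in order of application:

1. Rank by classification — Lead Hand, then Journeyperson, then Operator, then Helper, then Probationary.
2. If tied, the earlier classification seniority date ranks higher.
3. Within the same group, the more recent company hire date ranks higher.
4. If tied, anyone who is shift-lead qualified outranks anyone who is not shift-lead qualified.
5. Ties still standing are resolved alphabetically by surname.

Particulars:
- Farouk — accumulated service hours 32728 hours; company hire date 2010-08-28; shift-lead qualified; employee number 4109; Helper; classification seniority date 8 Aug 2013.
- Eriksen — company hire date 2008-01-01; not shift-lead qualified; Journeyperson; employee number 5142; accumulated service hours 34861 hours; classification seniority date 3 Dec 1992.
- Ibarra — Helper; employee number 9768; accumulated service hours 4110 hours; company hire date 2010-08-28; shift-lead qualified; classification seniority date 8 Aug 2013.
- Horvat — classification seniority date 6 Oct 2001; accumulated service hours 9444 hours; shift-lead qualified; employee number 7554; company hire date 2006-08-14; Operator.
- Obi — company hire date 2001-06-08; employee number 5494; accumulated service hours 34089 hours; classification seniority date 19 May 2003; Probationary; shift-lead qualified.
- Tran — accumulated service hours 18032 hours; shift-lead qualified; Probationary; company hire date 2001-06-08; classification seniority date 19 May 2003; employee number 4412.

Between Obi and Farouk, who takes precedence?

By classification: Eriksen (Journeyperson); then Horvat (Operator); then Farouk and Ibarra (Helper); then Obi and Tran (Probationary).
Farouk and Ibarra both have classification seniority date 8 Aug 2013, so the next rule applies.
Farouk and Ibarra both have company hire date 2010-08-28, so the next rule applies.
Farouk and Ibarra are each shift-lead qualified, so the next rule applies.
Among Farouk and Ibarra, alphabetically by surname: Farouk before Ibarra.
Obi and Tran both have classification seniority date 19 May 2003, so the next rule applies.
Obi and Tran both have company hire date 2001-06-08, so the next rule applies.
Obi and Tran are each shift-lead qualified, so the next rule applies.
Among Obi and Tran, alphabetically by surname: Obi before Tran.
So Farouk takes precedence.

Farouk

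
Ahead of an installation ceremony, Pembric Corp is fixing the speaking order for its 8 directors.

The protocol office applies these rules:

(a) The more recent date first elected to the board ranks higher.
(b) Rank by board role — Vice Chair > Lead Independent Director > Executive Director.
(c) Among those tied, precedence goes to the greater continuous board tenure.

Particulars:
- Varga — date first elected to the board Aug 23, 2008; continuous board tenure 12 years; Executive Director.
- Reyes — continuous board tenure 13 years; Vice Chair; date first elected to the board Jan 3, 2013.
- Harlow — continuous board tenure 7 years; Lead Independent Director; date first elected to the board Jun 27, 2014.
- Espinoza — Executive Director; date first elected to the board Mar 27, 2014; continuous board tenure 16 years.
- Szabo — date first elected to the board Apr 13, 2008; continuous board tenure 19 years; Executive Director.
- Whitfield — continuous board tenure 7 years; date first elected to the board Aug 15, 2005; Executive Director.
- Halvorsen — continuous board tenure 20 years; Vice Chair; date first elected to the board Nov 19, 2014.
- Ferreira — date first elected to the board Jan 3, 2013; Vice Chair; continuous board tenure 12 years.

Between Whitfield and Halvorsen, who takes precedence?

Halvorsen

By date first elected to the board (later first): Halvorsen (Nov 19, 2014); then Harlow (Jun 27, 2014); then Espinoza (Mar 27, 2014); then Reyes and Ferreira (both Jan 3, 2013); then Varga (Aug 23, 2008); then Szabo (Apr 13, 2008); then Whitfield (Aug 15, 2005).
Reyes and Ferreira are each Vice Chair, so the next rule applies.
Among Reyes and Ferreira, by continuous board tenure (higher first): Reyes (13 years) before Ferreira (12 years).
So Halvorsen takes precedence.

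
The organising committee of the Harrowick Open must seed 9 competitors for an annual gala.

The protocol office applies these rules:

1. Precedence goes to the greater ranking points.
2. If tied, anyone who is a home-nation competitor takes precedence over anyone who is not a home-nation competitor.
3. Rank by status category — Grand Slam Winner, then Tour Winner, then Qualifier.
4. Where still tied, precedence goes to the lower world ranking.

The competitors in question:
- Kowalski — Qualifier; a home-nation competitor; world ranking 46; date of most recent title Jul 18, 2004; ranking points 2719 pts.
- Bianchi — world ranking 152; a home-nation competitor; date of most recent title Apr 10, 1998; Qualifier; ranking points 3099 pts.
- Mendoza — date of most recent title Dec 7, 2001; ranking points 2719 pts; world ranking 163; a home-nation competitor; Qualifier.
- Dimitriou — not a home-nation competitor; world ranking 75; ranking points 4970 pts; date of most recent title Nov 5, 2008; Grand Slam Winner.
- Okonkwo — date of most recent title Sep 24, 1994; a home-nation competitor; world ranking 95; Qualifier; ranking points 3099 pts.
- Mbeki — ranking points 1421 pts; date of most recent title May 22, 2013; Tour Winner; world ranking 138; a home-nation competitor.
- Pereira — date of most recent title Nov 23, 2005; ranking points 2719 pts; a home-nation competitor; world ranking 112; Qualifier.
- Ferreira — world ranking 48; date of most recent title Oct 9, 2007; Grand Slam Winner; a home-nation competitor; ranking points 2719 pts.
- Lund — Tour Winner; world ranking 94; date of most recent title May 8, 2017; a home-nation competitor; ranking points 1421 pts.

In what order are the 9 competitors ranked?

By ranking points (higher first): Dimitriou (4970 pts); then Okonkwo and Bianchi (both 3099 pts); then Ferreira, Kowalski, Pereira and Mendoza (each 2719 pts); then Lund and Mbeki (both 1421 pts).
Okonkwo and Bianchi are each a home-nation competitor, so the next rule applies.
Okonkwo and Bianchi are each Qualifier, so the next rule applies.
Among Okonkwo and Bianchi, by world ranking (lower first): Okonkwo (95) before Bianchi (152).
Ferreira, Kowalski, Pereira and Mendoza are each a home-nation competitor, so the next rule applies.
Among Ferreira, Kowalski, Pereira and Mendoza, by status category: Ferreira (Grand Slam Winner) before Kowalski, Pereira and Mendoza (Qualifier).
Among Kowalski, Pereira and Mendoza, by world ranking (lower first): Kowalski (46) before Pereira (112) before Mendoza (163).
Lund and Mbeki are each a home-nation competitor, so the next rule applies.
Lund and Mbeki are each Tour Winner, so the next rule applies.
Among Lund and Mbeki, by world ranking (lower first): Lund (94) before Mbeki (138).
Full order: Dimitriou, Okonkwo, Bianchi, Ferreira, Kowalski, Pereira, Mendoza, Lund, Mbeki.

Dimitriou, Okonkwo, Bianchi, Ferreira, Kowalski, Pereira, Mendoza, Lund, Mbeki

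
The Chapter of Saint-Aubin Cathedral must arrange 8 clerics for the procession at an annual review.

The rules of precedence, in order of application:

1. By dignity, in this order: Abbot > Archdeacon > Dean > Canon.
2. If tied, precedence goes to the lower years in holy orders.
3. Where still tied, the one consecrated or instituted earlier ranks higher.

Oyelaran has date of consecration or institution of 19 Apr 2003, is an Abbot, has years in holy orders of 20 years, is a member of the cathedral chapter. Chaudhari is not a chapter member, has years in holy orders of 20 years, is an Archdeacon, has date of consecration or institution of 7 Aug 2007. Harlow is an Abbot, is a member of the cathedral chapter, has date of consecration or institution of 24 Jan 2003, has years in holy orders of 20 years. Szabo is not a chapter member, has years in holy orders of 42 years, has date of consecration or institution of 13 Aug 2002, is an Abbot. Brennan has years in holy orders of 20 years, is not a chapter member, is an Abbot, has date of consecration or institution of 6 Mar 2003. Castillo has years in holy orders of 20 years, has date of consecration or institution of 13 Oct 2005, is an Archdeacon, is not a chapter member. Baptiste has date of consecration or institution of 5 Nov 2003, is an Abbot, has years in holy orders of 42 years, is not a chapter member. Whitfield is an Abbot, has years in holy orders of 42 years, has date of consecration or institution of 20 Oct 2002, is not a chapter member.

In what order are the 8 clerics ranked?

Harlow, Brennan, Oyelaran, Szabo, Whitfield, Baptiste, Castillo, Chaudhari

By dignity: Harlow, Brennan, Oyelaran, Szabo, Whitfield and Baptiste (Abbot); then Castillo and Chaudhari (Archdeacon).
Among Harlow, Brennan, Oyelaran, Szabo, Whitfield and Baptiste, by years in holy orders (lower first): Harlow, Brennan and Oyelaran (20 years) before Szabo, Whitfield and Baptiste (42 years).
Among Harlow, Brennan and Oyelaran, by date of consecration or institution (earlier first): Harlow (24 Jan 2003) before Brennan (6 Mar 2003) before Oyelaran (19 Apr 2003).
Among Szabo, Whitfield and Baptiste, by date of consecration or institution (earlier first): Szabo (13 Aug 2002) before Whitfield (20 Oct 2002) before Baptiste (5 Nov 2003).
Castillo and Chaudhari both have years in holy orders 20 years, so the next rule applies.
Among Castillo and Chaudhari, by date of consecration or institution (earlier first): Castillo (13 Oct 2005) before Chaudhari (7 Aug 2007).
Full order: Harlow, Brennan, Oyelaran, Szabo, Whitfield, Baptiste, Castillo, Chaudhari.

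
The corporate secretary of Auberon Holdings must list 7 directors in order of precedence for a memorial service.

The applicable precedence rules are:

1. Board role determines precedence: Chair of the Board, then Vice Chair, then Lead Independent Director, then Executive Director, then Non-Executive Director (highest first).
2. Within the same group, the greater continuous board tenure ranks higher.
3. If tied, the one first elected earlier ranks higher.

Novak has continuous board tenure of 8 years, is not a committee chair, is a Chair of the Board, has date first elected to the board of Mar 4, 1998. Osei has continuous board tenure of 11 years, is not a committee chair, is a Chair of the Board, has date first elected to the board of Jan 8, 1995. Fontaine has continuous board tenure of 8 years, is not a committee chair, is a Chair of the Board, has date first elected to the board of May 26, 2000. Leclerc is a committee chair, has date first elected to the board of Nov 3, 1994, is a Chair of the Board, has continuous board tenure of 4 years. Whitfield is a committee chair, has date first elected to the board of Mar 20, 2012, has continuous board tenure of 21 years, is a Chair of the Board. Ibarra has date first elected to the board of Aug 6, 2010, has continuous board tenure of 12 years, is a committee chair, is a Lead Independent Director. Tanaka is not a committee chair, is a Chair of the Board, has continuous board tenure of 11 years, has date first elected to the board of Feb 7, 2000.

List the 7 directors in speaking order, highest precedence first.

Whitfield, Osei, Tanaka, Novak, Fontaine, Leclerc, Ibarra

By board role: Whitfield, Osei, Tanaka, Novak, Fontaine and Leclerc (Chair of the Board); then Ibarra (Lead Independent Director).
Among Whitfield, Osei, Tanaka, Novak, Fontaine and Leclerc, by continuous board tenure (higher first): Whitfield (21 years) before Osei and Tanaka (11 years) before Novak and Fontaine (8 years) before Leclerc (4 years).
Among Osei and Tanaka, by date first elected to the board (earlier first): Osei (Jan 8, 1995) before Tanaka (Feb 7, 2000).
Among Novak and Fontaine, by date first elected to the board (earlier first): Novak (Mar 4, 1998) before Fontaine (May 26, 2000).
Full order: Whitfield, Osei, Tanaka, Novak, Fontaine, Leclerc, Ibarra.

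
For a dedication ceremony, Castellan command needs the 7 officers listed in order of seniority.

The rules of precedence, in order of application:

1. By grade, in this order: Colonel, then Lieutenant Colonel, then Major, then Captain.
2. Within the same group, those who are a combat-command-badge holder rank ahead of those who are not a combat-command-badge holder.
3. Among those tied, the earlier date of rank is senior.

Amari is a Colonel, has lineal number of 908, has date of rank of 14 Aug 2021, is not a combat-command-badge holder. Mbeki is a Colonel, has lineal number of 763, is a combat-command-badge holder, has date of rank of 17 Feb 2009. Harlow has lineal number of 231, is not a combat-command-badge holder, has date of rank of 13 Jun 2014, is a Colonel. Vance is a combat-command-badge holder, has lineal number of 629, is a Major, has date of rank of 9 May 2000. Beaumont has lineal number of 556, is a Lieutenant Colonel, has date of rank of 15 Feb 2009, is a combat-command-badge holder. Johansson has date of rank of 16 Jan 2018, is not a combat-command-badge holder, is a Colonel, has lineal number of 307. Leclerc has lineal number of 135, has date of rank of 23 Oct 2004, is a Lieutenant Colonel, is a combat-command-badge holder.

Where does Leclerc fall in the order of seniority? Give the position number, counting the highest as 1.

By grade: Mbeki, Harlow, Johansson and Amari (Colonel); then Leclerc and Beaumont (Lieutenant Colonel); then Vance (Major).
Among Mbeki, Harlow, Johansson and Amari, a combat-command-badge holder before not a combat-command-badge holder: Mbeki (a combat-command-badge holder) before Harlow, Johansson and Amari (not a combat-command-badge holder).
Among Harlow, Johansson and Amari, by date of rank (earlier first): Harlow (13 Jun 2014) before Johansson (16 Jan 2018) before Amari (14 Aug 2021).
Leclerc and Beaumont are each a combat-command-badge holder, so the next rule applies.
Among Leclerc and Beaumont, by date of rank (earlier first): Leclerc (23 Oct 2004) before Beaumont (15 Feb 2009).
Order: Mbeki, Harlow, Johansson, Amari, Leclerc, Beaumont, Vance. So position 5.

5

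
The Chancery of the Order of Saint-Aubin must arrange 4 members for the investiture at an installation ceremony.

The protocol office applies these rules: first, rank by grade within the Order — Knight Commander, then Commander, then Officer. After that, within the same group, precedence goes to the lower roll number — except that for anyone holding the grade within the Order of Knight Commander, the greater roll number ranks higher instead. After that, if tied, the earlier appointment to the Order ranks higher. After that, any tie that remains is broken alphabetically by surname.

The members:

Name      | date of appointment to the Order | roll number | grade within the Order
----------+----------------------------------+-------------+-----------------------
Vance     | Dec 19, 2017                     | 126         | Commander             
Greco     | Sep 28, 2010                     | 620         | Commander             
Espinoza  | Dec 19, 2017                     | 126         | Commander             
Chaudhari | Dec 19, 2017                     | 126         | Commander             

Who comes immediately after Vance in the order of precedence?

By grade within the Order: Chaudhari, Espinoza, Vance and Greco (Commander).
Among Chaudhari, Espinoza, Vance and Greco, by roll number (lower first): Chaudhari, Espinoza and Vance (126) before Greco (620).
Chaudhari, Espinoza and Vance all have date of appointment to the Order Dec 19, 2017, so the next rule applies.
Among Chaudhari, Espinoza and Vance, alphabetically by surname: Chaudhari before Espinoza before Vance.
Order: Chaudhari, Espinoza, Vance, Greco.

Greco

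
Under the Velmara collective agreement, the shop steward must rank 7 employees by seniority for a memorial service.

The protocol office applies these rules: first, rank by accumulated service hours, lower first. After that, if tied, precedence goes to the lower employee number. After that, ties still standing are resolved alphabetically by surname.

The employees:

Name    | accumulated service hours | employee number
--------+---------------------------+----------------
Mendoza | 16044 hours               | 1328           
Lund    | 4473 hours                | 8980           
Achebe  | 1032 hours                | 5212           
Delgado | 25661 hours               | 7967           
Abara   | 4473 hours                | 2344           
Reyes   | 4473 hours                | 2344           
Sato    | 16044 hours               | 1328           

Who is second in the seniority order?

By accumulated service hours (lower first): Achebe (1032 hours); then Abara, Reyes and Lund (each 4473 hours); then Mendoza and Sato (both 16044 hours); then Delgado (25661 hours).
Among Abara, Reyes and Lund, by employee number (lower first): Abara and Reyes (2344) before Lund (8980).
Among Abara and Reyes, alphabetically by surname: Abara before Reyes.
Mendoza and Sato both have employee number 1328, so the next rule applies.
Among Mendoza and Sato, alphabetically by surname: Mendoza before Sato.
Order: Achebe, Abara, Reyes, Lund, Mendoza, Sato, Delgado.

Abara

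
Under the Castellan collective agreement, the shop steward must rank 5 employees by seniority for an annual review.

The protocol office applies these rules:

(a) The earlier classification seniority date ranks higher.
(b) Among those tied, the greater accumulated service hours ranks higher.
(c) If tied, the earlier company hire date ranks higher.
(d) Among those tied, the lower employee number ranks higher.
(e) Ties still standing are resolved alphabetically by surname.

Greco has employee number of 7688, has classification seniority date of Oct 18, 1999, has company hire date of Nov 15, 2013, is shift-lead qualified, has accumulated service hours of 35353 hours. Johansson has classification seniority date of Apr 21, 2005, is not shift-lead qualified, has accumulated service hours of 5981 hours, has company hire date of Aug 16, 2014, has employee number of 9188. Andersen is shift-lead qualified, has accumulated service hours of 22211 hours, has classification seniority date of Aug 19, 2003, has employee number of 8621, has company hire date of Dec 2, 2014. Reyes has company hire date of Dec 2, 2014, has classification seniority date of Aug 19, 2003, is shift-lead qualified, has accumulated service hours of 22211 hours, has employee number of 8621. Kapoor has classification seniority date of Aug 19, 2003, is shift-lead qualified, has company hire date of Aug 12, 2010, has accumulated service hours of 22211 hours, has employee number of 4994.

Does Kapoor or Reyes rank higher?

Kapoor

By classification seniority date (earlier first): Greco (Oct 18, 1999); then Kapoor, Andersen and Reyes (each Aug 19, 2003); then Johansson (Apr 21, 2005).
Kapoor, Andersen and Reyes all have accumulated service hours 22211 hours, so the next rule applies.
Among Kapoor, Andersen and Reyes, by company hire date (earlier first): Kapoor (Aug 12, 2010) before Andersen and Reyes (Dec 2, 2014).
Andersen and Reyes both have employee number 8621, so the next rule applies.
Among Andersen and Reyes, alphabetically by surname: Andersen before Reyes.
So Kapoor takes precedence.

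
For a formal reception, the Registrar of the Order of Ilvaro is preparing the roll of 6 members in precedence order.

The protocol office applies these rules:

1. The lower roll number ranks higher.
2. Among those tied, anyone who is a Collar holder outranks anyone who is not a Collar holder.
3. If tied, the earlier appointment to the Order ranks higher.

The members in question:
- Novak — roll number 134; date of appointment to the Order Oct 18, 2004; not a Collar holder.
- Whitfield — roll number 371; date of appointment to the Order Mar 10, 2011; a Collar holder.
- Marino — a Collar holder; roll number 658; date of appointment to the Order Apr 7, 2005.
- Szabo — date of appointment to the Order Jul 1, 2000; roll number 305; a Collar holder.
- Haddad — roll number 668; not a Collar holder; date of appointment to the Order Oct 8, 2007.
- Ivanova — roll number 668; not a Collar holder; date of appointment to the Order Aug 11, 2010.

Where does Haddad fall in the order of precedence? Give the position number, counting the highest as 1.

5

By roll number (lower first): Novak (134); then Szabo (305); then Whitfield (371); then Marino (658); then Haddad and Ivanova (both 668).
Haddad and Ivanova are each not a Collar holder, so the next rule applies.
Among Haddad and Ivanova, by date of appointment to the Order (earlier first): Haddad (Oct 8, 2007) before Ivanova (Aug 11, 2010).
Order: Novak, Szabo, Whitfield, Marino, Haddad, Ivanova. So position 5.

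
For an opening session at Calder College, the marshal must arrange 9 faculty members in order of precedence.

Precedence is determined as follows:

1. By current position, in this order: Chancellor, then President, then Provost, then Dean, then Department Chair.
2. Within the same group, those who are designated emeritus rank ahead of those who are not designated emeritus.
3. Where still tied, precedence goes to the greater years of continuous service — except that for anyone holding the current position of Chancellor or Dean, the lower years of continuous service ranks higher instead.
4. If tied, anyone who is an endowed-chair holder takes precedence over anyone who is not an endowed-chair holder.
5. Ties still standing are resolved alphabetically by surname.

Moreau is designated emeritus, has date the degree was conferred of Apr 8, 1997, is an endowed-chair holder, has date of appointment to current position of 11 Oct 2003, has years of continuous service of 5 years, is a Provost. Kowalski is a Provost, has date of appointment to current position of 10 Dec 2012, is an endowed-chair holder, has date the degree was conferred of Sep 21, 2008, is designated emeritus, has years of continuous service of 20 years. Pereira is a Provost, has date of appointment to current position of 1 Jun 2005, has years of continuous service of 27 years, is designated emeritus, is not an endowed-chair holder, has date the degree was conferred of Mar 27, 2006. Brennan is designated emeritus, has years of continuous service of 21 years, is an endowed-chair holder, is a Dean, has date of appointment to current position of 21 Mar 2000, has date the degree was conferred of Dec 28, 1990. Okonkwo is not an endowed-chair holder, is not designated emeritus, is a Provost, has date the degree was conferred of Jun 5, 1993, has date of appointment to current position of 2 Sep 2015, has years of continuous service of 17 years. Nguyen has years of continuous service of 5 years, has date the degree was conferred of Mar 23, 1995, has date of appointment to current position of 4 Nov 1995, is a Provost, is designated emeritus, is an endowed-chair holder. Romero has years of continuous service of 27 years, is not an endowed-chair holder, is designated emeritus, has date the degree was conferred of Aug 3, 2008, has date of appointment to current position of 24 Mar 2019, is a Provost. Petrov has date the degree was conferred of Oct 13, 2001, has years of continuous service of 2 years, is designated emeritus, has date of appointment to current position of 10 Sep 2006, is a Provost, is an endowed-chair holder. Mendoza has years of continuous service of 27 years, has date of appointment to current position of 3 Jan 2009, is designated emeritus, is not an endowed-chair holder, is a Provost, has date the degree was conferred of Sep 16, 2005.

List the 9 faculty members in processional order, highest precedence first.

By current position: Mendoza, Pereira, Romero, Kowalski, Moreau, Nguyen, Petrov and Okonkwo (Provost); then Brennan (Dean).
Among Mendoza, Pereira, Romero, Kowalski, Moreau, Nguyen, Petrov and Okonkwo, designated emeritus before not designated emeritus: Mendoza, Pereira, Romero, Kowalski, Moreau, Nguyen and Petrov (designated emeritus) before Okonkwo (not designated emeritus).
Among Mendoza, Pereira, Romero, Kowalski, Moreau, Nguyen and Petrov, by years of continuous service (higher first): Mendoza, Pereira and Romero (27 years) before Kowalski (20 years) before Moreau and Nguyen (5 years) before Petrov (2 years).
Mendoza, Pereira and Romero are each not an endowed-chair holder, so the next rule applies.
Among Mendoza, Pereira and Romero, alphabetically by surname: Mendoza before Pereira before Romero.
Moreau and Nguyen are each an endowed-chair holder, so the next rule applies.
Among Moreau and Nguyen, alphabetically by surname: Moreau before Nguyen.
Full order: Mendoza, Pereira, Romero, Kowalski, Moreau, Nguyen, Petrov, Okonkwo, Brennan.

Mendoza, Pereira, Romero, Kowalski, Moreau, Nguyen, Petrov, Okonkwo, Brennan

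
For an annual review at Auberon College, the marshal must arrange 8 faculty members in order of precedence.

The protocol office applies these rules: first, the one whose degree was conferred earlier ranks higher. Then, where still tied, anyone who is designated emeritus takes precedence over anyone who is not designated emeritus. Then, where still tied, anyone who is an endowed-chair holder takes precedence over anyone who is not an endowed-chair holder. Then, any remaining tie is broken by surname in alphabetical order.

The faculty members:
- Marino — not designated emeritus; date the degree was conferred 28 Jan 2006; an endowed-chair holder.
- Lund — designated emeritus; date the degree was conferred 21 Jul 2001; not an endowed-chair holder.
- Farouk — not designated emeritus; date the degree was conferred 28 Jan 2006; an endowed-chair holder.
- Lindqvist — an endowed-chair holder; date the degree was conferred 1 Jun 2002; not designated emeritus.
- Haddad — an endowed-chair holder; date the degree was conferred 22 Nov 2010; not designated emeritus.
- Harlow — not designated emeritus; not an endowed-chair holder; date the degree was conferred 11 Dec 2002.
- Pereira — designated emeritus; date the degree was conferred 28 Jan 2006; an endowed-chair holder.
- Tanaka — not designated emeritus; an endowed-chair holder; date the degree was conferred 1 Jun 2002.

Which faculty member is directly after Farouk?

By date the degree was conferred (earlier first): Lund (21 Jul 2001); then Lindqvist and Tanaka (both 1 Jun 2002); then Harlow (11 Dec 2002); then Pereira, Farouk and Marino (each 28 Jan 2006); then Haddad (22 Nov 2010).
Lindqvist and Tanaka are each not designated emeritus, so the next rule applies.
Lindqvist and Tanaka are each an endowed-chair holder, so the next rule applies.
Among Lindqvist and Tanaka, alphabetically by surname: Lindqvist before Tanaka.
Among Pereira, Farouk and Marino, designated emeritus before not designated emeritus: Pereira (designated emeritus) before Farouk and Marino (not designated emeritus).
Farouk and Marino are each an endowed-chair holder, so the next rule applies.
Among Farouk and Marino, alphabetically by surname: Farouk before Marino.
Order: Lund, Lindqvist, Tanaka, Harlow, Pereira, Farouk, Marino, Haddad.

Marino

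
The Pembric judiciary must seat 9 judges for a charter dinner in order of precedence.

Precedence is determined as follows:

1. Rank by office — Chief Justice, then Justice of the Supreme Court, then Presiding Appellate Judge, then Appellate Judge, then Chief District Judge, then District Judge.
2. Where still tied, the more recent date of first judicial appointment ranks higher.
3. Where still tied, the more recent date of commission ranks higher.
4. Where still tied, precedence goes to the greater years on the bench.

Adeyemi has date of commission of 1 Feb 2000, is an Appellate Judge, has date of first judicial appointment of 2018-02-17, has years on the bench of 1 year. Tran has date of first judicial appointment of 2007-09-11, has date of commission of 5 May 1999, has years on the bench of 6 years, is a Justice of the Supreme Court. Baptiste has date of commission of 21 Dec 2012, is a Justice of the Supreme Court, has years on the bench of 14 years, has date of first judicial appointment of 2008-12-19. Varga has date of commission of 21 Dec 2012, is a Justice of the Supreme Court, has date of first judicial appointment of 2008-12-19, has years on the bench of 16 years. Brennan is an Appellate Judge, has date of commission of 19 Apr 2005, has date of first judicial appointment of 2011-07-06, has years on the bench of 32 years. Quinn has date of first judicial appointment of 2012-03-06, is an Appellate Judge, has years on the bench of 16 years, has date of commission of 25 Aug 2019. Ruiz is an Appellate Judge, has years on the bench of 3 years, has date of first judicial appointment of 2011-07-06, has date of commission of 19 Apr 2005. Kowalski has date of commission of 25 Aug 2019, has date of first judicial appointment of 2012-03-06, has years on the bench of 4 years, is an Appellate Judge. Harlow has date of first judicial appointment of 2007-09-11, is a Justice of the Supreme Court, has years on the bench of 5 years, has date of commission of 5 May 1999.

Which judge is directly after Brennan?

By office: Varga, Baptiste, Tran and Harlow (Justice of the Supreme Court); then Adeyemi, Quinn, Kowalski, Brennan and Ruiz (Appellate Judge).
Among Varga, Baptiste, Tran and Harlow, by date of first judicial appointment (later first): Varga and Baptiste (2008-12-19) before Tran and Harlow (2007-09-11).
Varga and Baptiste both have date of commission 21 Dec 2012, so the next rule applies.
Among Varga and Baptiste, by years on the bench (higher first): Varga (16 years) before Baptiste (14 years).
Tran and Harlow both have date of commission 5 May 1999, so the next rule applies.
Among Tran and Harlow, by years on the bench (higher first): Tran (6 years) before Harlow (5 years).
Among Adeyemi, Quinn, Kowalski, Brennan and Ruiz, by date of first judicial appointment (later first): Adeyemi (2018-02-17) before Quinn and Kowalski (2012-03-06) before Brennan and Ruiz (2011-07-06).
Quinn and Kowalski both have date of commission 25 Aug 2019, so the next rule applies.
Among Quinn and Kowalski, by years on the bench (higher first): Quinn (16 years) before Kowalski (4 years).
Brennan and Ruiz both have date of commission 19 Apr 2005, so the next rule applies.
Among Brennan and Ruiz, by years on the bench (higher first): Brennan (32 years) before Ruiz (3 years).
Order: Varga, Baptiste, Tran, Harlow, Adeyemi, Quinn, Kowalski, Brennan, Ruiz.

Ruiz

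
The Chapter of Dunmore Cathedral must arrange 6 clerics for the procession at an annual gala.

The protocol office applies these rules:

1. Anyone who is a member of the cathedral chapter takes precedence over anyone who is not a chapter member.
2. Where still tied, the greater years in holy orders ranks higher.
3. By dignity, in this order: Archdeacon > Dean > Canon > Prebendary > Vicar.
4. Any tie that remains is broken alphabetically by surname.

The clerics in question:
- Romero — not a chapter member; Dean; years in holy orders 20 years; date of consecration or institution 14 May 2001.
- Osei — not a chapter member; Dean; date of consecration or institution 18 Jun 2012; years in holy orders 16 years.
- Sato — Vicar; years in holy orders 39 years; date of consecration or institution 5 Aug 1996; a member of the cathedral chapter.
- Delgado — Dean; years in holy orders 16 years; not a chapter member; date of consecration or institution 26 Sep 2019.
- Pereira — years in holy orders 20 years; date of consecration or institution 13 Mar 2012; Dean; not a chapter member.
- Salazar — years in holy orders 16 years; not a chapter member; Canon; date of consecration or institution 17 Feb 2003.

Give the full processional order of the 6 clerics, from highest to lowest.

Sato, Pereira, Romero, Delgado, Osei, Salazar

By the first rule: Sato (a member of the cathedral chapter); then Pereira, Romero, Delgado, Osei and Salazar (each not a chapter member).
Among Pereira, Romero, Delgado, Osei and Salazar, by years in holy orders (higher first): Pereira and Romero (20 years) before Delgado, Osei and Salazar (16 years).
Pereira and Romero are each Dean, so the next rule applies.
Among Pereira and Romero, alphabetically by surname: Pereira before Romero.
Among Delgado, Osei and Salazar, by dignity: Delgado and Osei (Dean) before Salazar (Canon).
Among Delgado and Osei, alphabetically by surname: Delgado before Osei.
Full order: Sato, Pereira, Romero, Delgado, Osei, Salazar.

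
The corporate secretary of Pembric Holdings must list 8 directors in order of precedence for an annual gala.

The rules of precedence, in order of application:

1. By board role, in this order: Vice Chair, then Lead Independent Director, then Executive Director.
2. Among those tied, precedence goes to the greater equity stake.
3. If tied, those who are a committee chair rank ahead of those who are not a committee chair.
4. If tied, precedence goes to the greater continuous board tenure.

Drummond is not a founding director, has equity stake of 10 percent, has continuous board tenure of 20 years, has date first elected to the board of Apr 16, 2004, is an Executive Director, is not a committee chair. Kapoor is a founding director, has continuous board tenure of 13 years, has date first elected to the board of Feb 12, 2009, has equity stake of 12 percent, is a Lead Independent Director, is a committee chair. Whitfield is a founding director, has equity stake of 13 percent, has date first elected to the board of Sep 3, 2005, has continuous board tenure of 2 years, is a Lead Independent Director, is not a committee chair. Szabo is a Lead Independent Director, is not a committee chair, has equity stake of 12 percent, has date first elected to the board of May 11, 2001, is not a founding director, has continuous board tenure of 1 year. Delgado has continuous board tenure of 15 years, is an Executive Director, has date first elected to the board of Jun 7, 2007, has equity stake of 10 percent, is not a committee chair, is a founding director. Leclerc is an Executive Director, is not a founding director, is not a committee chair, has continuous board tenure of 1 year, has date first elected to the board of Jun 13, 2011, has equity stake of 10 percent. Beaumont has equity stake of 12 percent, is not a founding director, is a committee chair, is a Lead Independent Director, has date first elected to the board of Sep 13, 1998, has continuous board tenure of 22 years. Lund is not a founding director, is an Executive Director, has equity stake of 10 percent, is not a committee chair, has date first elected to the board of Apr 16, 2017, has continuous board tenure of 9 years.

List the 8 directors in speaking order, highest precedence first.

Whitfield, Beaumont, Kapoor, Szabo, Drummond, Delgado, Lund, Leclerc

By board role: Whitfield, Beaumont, Kapoor and Szabo (Lead Independent Director); then Drummond, Delgado, Lund and Leclerc (Executive Director).
Among Whitfield, Beaumont, Kapoor and Szabo, by equity stake (higher first): Whitfield (13 percent) before Beaumont, Kapoor and Szabo (12 percent).
Among Beaumont, Kapoor and Szabo, a committee chair before not a committee chair: Beaumont and Kapoor (a committee chair) before Szabo (not a committee chair).
Among Beaumont and Kapoor, by continuous board tenure (higher first): Beaumont (22 years) before Kapoor (13 years).
Drummond, Delgado, Lund and Leclerc all have equity stake 10 percent, so the next rule applies.
Drummond, Delgado, Lund and Leclerc are each not a committee chair, so the next rule applies.
Among Drummond, Delgado, Lund and Leclerc, by continuous board tenure (higher first): Drummond (20 years) before Delgado (15 years) before Lund (9 years) before Leclerc (1 year).
Full order: Whitfield, Beaumont, Kapoor, Szabo, Drummond, Delgado, Lund, Leclerc.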